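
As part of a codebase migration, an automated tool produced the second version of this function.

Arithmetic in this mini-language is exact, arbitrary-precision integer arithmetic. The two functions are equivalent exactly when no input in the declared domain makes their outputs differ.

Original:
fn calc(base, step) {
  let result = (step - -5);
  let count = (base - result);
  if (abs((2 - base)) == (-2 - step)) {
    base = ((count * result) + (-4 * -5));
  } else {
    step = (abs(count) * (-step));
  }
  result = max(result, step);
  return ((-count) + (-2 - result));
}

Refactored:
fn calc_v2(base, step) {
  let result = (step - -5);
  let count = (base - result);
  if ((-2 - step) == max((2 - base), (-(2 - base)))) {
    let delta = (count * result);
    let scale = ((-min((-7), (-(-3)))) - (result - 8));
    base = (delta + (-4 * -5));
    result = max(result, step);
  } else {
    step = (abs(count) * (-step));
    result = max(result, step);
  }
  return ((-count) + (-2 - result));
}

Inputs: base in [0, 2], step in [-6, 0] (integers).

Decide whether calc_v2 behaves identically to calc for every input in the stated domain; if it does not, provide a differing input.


The two versions differ — the changes include statement counts differ; min/max/abs usage differs; constant usage differs; local variable names differ; arithmetic usage differs.
Tracing base=2, step=-4: calc: result = 1; count = 1; (abs((2 - base)) == (-2 - step)) -> false; step = 4; result = 4; return -7 | calc_v2: result = 1; count = 1; ((-2 - step) == max((2 - base), (-(2 - base)))) -> false; step = 4; result = 4; return -7 — matching result -7.
An exhaustive pass over the 21 declared inputs shows identical outputs.
verdict: equivalent


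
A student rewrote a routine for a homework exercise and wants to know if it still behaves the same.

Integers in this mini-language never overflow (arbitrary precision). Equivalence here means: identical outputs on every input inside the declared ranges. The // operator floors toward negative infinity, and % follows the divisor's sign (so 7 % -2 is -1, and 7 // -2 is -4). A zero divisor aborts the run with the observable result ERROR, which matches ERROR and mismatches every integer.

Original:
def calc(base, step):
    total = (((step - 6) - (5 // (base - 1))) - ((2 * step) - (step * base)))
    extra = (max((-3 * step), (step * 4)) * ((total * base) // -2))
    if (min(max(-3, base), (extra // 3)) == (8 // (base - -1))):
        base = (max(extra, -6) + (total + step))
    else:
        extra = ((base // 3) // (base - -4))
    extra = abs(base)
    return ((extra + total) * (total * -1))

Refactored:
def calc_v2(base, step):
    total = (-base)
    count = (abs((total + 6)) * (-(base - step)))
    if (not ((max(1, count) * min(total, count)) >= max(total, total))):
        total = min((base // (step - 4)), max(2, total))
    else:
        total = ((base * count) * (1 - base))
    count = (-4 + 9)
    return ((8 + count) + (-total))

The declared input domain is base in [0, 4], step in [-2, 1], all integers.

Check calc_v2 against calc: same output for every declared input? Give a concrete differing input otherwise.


Consider the input base=0, step=-2.
calc: total := 1 | extra := 0 | (min(max(-3, base), (extra // 3)) == (8 // (base - -1))): false | extra := 0 | extra := 0 | result -1
calc_v2: total := 0 | count := -12 | (not ((max(1, count) * min(total, count)) >= max(total, total))): true | total := 0 | count := 5 | result 13
-1 != 13, so the rewrite changes behavior.
verdict: not equivalent; witness: base=0, step=-2


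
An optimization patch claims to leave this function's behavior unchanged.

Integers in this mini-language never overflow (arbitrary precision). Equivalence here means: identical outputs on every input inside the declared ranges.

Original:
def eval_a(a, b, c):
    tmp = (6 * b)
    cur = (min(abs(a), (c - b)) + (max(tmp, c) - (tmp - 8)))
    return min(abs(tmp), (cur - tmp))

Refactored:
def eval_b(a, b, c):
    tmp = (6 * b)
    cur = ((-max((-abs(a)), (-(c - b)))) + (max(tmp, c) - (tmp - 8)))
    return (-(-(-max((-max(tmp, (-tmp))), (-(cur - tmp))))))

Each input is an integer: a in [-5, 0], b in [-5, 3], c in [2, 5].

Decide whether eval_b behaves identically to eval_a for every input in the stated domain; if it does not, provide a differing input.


Differences: min/max/abs usage differs — yet all 216 inputs agree.
verdict: equivalent


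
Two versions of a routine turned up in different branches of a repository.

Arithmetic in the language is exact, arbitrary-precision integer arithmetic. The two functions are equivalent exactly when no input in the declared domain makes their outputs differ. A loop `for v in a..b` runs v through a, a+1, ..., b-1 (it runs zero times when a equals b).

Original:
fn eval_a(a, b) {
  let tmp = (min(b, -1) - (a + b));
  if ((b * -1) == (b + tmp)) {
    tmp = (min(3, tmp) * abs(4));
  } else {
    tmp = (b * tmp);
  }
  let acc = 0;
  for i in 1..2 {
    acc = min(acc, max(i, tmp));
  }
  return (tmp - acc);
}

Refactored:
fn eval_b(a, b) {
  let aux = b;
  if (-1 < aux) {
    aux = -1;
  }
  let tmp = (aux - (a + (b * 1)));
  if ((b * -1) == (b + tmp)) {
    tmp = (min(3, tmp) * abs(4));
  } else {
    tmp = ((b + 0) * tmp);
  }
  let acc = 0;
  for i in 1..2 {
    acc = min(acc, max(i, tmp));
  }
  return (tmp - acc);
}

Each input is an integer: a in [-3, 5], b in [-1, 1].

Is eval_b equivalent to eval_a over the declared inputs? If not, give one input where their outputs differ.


The two are interchangeable: constant usage differs; and min/max/abs usage differs; and branching structure differs; and statement counts differ; and arithmetic usage differs; and comparison usage differs; and local variable names differ, and every declared input agrees.
One worked example (a=2, b=0) — eval_a: tmp becomes -3; next ((b * -1) == (b + tmp)) evaluates to false; next tmp becomes 0; next acc becomes 0; next at i=1:; next acc becomes 0; next final value 0; eval_b: aux becomes 0; next (-1 < aux) evaluates to true; next aux becomes -1; next tmp becomes -3; next ((b * -1) == (b + tmp)) evaluates to false; next tmp becomes 0; next acc becomes 0; next at i=1:; next acc becomes 0; next final value 0; agreement on 0.
Checked all 27 inputs in the declared domain: the outputs agree on every one.
verdict: equivalent


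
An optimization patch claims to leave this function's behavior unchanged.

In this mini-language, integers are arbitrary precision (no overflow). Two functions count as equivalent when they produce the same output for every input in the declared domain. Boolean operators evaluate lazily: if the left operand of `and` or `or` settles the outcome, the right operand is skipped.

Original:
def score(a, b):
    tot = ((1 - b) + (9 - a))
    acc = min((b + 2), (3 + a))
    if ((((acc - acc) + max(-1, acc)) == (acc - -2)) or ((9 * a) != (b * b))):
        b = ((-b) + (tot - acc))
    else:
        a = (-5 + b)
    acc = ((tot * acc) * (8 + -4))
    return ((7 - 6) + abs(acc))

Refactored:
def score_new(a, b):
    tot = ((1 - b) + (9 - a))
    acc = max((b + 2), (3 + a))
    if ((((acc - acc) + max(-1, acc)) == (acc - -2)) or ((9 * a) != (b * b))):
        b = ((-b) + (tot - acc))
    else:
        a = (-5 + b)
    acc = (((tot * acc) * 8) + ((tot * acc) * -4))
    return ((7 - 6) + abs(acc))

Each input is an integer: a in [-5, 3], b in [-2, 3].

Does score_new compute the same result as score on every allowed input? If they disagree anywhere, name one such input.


a=-5, b=-2 yields 137 from score but 1 from score_new.
verdict: not equivalent; witness: a=-5, b=-2


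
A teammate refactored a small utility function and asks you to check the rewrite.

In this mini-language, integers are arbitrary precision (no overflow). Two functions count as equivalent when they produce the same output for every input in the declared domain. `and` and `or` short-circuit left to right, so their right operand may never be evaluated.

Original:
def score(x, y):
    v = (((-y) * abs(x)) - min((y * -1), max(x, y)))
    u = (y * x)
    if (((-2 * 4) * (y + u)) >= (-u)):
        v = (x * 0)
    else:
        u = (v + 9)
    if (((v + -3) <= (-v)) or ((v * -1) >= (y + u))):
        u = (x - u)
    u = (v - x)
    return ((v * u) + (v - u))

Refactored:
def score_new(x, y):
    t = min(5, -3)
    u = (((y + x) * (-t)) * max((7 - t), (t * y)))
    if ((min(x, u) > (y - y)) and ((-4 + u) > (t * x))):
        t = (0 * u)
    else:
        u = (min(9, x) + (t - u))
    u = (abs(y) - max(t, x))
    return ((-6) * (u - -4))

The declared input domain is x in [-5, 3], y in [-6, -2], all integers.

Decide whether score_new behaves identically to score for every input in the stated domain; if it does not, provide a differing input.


Input x=-5, y=-6: 1395 from score versus -78 from score_new.
verdict: not equivalent; witness: x=-5, y=-6


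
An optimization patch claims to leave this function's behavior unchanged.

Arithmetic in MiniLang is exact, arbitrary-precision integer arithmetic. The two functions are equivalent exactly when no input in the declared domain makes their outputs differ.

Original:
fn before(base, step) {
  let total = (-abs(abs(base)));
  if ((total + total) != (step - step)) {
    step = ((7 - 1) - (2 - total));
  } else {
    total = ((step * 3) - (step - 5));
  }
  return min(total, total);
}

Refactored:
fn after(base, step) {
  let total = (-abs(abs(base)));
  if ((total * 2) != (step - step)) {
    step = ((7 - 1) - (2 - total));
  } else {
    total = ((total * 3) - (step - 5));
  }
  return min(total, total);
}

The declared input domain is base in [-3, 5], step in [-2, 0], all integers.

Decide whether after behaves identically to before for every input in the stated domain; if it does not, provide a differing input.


There is a counterexample at base=0, step=-2: 1 on one side, 7 on the other.
before: total := 0 | ((total + total) != (step - step)): false | total := 1 | result 1
after: total := 0 | ((total * 2) != (step - step)): false | total := 7 | result 7
verdict: not equivalent; witness: base=0, step=-2


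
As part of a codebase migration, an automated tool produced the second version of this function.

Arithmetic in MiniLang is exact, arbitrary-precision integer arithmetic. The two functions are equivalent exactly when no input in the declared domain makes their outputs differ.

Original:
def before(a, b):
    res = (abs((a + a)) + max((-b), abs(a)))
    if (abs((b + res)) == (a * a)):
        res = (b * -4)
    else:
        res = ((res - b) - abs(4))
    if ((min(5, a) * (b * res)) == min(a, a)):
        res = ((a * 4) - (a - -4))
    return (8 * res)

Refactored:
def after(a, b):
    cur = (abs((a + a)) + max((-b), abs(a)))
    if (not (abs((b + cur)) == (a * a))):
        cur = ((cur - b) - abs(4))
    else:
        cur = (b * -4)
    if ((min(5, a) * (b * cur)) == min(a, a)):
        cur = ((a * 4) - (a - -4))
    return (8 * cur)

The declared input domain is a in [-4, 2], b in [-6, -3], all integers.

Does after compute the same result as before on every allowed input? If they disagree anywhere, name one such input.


Side by side, the visible changes include: boolean connective usage differs; local variable names differ.
As a probe, take a=-1, b=-4: before runs res becomes 6; next (abs((b + res)) == (a * a)) evaluates to false; next res becomes 6; next ((min(5, a) * (b * res)) == min(a, a)) evaluates to false; next final value 48; after runs cur becomes 6; next (not (abs((b + cur)) == (a * a))) evaluates to true; next cur becomes 6; next ((min(5, a) * (b * cur)) == min(a, a)) evaluates to false; next final value 48; both end at 48.
Sweeping the whole domain (28 inputs) finds no disagreement.
verdict: equivalent


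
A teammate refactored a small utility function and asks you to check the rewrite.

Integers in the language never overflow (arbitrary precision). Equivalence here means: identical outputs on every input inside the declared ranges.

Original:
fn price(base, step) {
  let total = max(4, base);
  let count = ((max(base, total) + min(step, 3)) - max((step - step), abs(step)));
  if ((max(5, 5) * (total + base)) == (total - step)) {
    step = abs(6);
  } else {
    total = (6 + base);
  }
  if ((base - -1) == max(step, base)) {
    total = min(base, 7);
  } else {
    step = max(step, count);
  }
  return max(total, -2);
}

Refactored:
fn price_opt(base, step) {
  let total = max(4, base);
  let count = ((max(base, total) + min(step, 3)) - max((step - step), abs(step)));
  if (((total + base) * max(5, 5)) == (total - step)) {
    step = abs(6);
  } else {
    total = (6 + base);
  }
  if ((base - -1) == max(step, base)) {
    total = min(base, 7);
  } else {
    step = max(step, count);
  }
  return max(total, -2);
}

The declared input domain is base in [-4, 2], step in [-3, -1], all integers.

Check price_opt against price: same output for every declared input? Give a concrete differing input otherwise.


The two are interchangeable: same computation, different form, and every declared input agrees.
One worked example (base=-1, step=-3) — price: total := 4 | count := -2 | ((max(5, 5) * (total + base)) == (total - step)): false | total := 5 | ((base - -1) == max(step, base)): false | step := -2 | result 5; price_opt: total := 4 | count := -2 | (((total + base) * max(5, 5)) == (total - step)): false | total := 5 | ((base - -1) == max(step, base)): false | step := -2 | result 5; agreement on 5.
Across all 21 domain points the two functions coincide.
verdict: equivalent


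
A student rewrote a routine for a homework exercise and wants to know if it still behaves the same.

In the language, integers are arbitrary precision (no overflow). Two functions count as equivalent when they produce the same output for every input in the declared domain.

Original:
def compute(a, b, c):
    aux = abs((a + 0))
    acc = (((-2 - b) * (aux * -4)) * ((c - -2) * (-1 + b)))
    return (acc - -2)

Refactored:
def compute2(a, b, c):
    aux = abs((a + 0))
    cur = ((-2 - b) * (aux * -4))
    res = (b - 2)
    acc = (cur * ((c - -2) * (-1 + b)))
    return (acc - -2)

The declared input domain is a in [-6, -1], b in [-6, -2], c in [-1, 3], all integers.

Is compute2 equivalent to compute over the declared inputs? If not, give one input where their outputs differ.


Changes here: local variable names differ; and constant usage differs; and statement counts differ; and arithmetic usage differs; the full 150-point sweep finds no disagreement.
verdict: equivalent


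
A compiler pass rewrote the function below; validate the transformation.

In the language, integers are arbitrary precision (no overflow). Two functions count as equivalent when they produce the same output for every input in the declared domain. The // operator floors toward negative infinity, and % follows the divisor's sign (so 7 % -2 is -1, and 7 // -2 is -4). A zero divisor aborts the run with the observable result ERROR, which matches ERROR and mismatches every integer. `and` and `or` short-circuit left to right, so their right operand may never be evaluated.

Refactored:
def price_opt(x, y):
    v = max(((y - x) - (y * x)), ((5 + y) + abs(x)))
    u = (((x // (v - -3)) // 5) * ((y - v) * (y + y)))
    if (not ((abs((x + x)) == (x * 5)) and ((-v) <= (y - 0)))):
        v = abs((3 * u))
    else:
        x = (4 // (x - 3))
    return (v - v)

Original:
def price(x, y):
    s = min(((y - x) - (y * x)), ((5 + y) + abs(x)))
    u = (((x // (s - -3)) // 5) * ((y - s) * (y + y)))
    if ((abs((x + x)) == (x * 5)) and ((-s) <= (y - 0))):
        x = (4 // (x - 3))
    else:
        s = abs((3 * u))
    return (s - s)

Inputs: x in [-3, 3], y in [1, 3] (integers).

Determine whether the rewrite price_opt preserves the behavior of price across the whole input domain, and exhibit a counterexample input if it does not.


These are not equivalent — on x=2, y=1 the outputs split (ERROR vs 0).
price: s := -3 | divide-by-zero, output ERROR
price_opt: v := 8 | u := 0 | (not ((abs((x + x)) == (x * 5)) and ((-v) <= (y - 0)))): true | v := 0 | result 0
verdict: not equivalent; witness: x=2, y=1


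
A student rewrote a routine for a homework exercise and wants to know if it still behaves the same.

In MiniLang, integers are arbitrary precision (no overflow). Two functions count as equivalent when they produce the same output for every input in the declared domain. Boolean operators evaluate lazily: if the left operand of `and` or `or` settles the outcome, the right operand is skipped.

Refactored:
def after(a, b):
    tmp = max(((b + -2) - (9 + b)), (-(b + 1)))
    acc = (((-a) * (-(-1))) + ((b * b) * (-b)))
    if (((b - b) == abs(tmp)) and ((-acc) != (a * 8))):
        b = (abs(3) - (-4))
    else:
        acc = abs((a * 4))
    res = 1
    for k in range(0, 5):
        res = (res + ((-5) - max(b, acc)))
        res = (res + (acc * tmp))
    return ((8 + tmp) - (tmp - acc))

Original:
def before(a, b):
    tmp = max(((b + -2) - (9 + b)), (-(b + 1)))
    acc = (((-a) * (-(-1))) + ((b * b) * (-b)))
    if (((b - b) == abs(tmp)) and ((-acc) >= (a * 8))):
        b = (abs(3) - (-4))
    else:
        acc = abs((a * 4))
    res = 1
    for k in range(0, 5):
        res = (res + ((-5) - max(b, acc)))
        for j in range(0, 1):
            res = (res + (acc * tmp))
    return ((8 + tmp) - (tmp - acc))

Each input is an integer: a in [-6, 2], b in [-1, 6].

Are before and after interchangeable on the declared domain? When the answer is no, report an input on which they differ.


Not equivalent: a=0, b=-1 separates them (8 vs 9).
before: tmp=0, then acc=1, then (((b - b) == abs(tmp)) and ((-acc) >= (a * 8))) is false, then acc=0, then res=1, then (k=0), then res=-4, then (j=0), then res=-4, then (k=1), then res=-9, then (j=0), then res=-9, then (k=2), then res=-14, then (j=0), then res=-14, then (k=3), then res=-19, then (j=0), then res=-19, then (k=4), then res=-24, then (j=0), then res=-24, then returns 8
after: tmp=0, then acc=1, then (((b - b) == abs(tmp)) and ((-acc) != (a * 8))) is true, then b=7, then res=1, then (k=0), then res=-11, then res=-11, then (k=1), then res=-23, then res=-23, then (k=2), then res=-35, then res=-35, then (k=3), then res=-47, then res=-47, then (k=4), then res=-59, then res=-59, then returns 9
verdict: not equivalent; witness: a=0, b=-1


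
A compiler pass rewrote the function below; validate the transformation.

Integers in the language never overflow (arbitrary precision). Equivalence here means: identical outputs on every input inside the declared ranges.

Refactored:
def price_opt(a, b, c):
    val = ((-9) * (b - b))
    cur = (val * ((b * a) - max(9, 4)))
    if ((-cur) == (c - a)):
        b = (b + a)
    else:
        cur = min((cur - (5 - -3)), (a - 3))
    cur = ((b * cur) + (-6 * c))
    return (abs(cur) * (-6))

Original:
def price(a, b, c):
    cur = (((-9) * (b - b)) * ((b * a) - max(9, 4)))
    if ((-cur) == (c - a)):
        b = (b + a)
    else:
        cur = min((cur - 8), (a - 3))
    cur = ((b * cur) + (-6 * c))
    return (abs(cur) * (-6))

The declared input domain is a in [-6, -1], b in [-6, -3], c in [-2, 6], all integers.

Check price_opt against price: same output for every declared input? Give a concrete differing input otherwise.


Comparing the listings, the differences include: arithmetic usage differs; local variable names differ; constant usage differs; statement counts differ.
One worked example (a=-5, b=-5, c=2) — price: cur := 0 | ((-cur) == (c - a)): false | cur := -8 | cur := 28 | result -168; price_opt: val := 0 | cur := 0 | ((-cur) == (c - a)): false | cur := -8 | cur := 28 | result -168; agreement on -168.
Across all 216 domain points the two functions coincide.
verdict: equivalent


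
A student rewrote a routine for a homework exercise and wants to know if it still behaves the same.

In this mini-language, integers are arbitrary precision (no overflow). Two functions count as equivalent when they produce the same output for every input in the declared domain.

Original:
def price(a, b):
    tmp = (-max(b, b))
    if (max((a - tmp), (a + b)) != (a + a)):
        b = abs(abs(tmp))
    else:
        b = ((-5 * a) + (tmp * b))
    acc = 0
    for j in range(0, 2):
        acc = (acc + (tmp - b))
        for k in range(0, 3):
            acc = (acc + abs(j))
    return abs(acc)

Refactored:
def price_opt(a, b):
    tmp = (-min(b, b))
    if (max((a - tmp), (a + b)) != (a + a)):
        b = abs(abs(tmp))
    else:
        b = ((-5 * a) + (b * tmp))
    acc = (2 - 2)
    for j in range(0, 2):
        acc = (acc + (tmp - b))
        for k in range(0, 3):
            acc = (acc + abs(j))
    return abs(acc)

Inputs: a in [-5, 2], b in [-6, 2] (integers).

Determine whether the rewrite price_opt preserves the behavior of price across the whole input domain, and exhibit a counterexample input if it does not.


Equivalent. The one real change (`max(b, b)` became `min(b, b)`) has no effect anywhere in the declared ranges.
Across all 72 domain points the two functions coincide.
Tracing a=1, b=-3: price: tmp := 3 | (max((a - tmp), (a + b)) != (a + a)): true | b := 3 | acc := 0 | iter j=0: | acc := 0 | iter k=0: | acc := 0 | iter k=1: | acc := 0 | iter k=2: | acc := 0 | iter j=1: | acc := 0 | iter k=0: | acc := 1 | iter k=1: | acc := 2 | iter k=2: | acc := 3 | result 3 | price_opt: tmp := 3 | (max((a - tmp), (a + b)) != (a + a)): true | b := 3 | acc := 0 | iter j=0: | acc := 0 | iter k=0: | acc := 0 | iter k=1: | acc := 0 | iter k=2: | acc := 0 | iter j=1: | acc := 0 | iter k=0: | acc := 1 | iter k=1: | acc := 2 | iter k=2: | acc := 3 | result 3 — matching result 3.
verdict: equivalent


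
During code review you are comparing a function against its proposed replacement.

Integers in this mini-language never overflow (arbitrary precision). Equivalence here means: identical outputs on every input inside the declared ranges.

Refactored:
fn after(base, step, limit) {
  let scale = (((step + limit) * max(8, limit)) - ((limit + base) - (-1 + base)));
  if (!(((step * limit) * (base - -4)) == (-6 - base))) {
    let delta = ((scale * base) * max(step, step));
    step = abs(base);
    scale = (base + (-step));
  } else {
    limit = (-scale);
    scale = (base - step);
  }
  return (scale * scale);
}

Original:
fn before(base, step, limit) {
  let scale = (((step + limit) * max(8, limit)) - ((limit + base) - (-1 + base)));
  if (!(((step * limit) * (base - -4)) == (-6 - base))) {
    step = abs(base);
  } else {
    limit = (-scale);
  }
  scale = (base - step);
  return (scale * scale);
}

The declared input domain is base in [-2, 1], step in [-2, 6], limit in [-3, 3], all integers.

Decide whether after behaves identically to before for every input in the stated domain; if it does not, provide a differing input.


This is a faithful refactor — min/max/abs usage differs; and statement counts differ; and arithmetic usage differs; and local variable names differ, but the computed results match everywhere.
Spot check at base=0, step=2, limit=-1 — before: scale=8, then (!(((step * limit) * (base - -4)) == (-6 - base))) is true, then step=0, then scale=0, then returns 0. after: scale=8, then (!(((step * limit) * (base - -4)) == (-6 - base))) is true, then delta=0, then step=0, then scale=0, then returns 0. Both give 0.
Sweeping the whole domain (252 inputs) finds no disagreement.
verdict: equivalent


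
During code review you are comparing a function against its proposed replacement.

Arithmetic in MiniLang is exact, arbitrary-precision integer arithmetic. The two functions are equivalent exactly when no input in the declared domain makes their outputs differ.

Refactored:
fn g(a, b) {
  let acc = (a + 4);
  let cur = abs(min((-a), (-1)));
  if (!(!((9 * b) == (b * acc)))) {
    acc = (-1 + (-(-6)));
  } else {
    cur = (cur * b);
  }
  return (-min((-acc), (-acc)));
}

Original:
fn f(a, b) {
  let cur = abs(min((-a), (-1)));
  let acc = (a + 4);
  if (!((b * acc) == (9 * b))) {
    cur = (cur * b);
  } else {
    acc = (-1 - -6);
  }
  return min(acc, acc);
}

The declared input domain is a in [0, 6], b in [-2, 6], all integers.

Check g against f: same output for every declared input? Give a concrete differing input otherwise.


One difference looks behavioral, but it never changes the outcome for any declared input.
Tracing a=2, b=6: f: cur := 2 | acc := 6 | (!((b * acc) == (9 * b))): true | cur := 12 | result 6 | g: acc := 6 | cur := 2 | (!(!((9 * b) == (b * acc)))): false | cur := 12 | result 6 — matching result 6.
Across all 63 domain points the two functions coincide.
verdict: equivalent


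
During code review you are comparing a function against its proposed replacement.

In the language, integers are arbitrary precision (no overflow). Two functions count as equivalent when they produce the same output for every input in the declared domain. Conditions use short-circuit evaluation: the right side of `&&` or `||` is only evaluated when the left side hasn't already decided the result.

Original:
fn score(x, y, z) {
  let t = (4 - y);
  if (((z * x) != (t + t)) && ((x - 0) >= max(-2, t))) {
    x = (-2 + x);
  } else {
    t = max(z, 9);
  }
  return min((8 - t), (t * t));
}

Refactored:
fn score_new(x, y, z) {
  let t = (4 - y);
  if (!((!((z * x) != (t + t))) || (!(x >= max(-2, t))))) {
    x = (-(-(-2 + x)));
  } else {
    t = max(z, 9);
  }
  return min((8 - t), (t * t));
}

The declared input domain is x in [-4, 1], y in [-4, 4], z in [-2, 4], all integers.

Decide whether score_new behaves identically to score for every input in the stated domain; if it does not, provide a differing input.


Equivalent — the differences include constant usage differs; and boolean connective usage differs; and arithmetic usage differs, yet no declared input distinguishes the two.
As a probe, take x=-3, y=0, z=2: score runs t = 4; (((z * x) != (t + t)) && ((x - 0) >= max(-2, t))) -> false; t = 9; return -1; score_new runs t = 4; (!((!((z * x) != (t + t))) || (!(x >= max(-2, t))))) -> false; t = 9; return -1; both end at -1.
An exhaustive pass over the 378 declared inputs shows identical outputs.
verdict: equivalent


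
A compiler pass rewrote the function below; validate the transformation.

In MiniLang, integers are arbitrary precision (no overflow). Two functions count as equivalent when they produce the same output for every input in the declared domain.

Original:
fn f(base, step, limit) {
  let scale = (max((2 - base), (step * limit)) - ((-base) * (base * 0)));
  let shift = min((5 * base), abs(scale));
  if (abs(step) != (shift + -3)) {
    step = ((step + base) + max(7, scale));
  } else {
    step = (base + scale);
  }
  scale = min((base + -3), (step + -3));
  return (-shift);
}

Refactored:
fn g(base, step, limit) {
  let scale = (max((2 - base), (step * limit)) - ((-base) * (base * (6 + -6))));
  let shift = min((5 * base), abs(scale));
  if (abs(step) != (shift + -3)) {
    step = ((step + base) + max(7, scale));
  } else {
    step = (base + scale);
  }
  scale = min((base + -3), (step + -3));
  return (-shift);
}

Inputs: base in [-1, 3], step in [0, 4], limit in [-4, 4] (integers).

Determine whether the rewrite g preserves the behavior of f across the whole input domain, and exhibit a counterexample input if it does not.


Behavior is preserved: although arithmetic usage differs, plus constant usage differs, the outputs never diverge.
Tracing base=2, step=4, limit=0: f: scale becomes 0; next shift becomes 0; next (abs(step) != (shift + -3)) evaluates to true; next step becomes 13; next scale becomes -1; next final value 0 | g: scale becomes 0; next shift becomes 0; next (abs(step) != (shift + -3)) evaluates to true; next step becomes 13; next scale becomes -1; next final value 0 — matching result 0.
Checked all 225 inputs in the declared domain: the outputs agree on every one.
verdict: equivalent


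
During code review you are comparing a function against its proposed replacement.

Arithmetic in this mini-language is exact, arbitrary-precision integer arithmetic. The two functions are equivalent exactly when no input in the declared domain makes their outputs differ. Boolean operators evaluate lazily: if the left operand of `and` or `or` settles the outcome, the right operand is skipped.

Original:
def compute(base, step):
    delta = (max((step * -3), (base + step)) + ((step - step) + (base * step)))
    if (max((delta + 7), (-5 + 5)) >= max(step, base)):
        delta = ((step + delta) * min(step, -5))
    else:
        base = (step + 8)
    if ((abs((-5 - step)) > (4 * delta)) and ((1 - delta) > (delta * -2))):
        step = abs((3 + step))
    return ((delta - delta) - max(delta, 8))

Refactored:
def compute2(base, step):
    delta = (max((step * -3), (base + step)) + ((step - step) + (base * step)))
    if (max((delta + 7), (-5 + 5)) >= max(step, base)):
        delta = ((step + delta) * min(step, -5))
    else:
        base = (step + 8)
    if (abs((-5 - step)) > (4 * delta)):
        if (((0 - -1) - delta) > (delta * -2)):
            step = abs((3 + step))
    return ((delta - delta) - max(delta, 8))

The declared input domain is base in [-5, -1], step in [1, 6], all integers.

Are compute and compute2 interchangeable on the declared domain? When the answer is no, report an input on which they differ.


The two versions differ — the changes include statement counts differ; and branching structure differs; and constant usage differs; and arithmetic usage differs; and boolean connective usage differs.
Tracing base=-3, step=1: compute: delta := -5 | (max((delta + 7), (-5 + 5)) >= max(step, base)): true | delta := 20 | ((abs((-5 - step)) > (4 * delta)) and ((1 - delta) > (delta * -2))): false | result -20 | compute2: delta := -5 | (max((delta + 7), (-5 + 5)) >= max(step, base)): true | delta := 20 | (abs((-5 - step)) > (4 * delta)): false | result -20 — matching result -20.
Across all 30 domain points the two functions coincide.
verdict: equivalent


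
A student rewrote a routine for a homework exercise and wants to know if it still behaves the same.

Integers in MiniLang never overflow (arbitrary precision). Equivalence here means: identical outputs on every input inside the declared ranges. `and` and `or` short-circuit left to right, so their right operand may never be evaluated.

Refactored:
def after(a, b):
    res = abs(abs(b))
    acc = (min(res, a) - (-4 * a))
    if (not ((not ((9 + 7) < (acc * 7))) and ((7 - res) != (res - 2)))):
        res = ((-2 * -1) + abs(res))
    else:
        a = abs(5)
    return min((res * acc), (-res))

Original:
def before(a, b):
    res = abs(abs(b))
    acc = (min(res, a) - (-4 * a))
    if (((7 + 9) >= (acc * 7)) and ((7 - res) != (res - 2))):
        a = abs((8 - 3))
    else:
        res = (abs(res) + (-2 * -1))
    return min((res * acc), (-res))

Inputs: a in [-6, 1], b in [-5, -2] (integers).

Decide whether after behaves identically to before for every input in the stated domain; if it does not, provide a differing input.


The two versions differ — the changes include comparison usage differs; constant usage differs; boolean connective usage differs; arithmetic usage differs.
Spot check at a=0, b=-4 — before: res becomes 4; next acc becomes 0; next (((7 + 9) >= (acc * 7)) and ((7 - res) != (res - 2))) evaluates to true; next a becomes 5; next final value -4. after: res becomes 4; next acc becomes 0; next (not ((not ((9 + 7) < (acc * 7))) and ((7 - res) != (res - 2)))) evaluates to false; next a becomes 5; next final value -4. Both give -4.
An exhaustive pass over the 32 declared inputs shows identical outputs.
verdict: equivalent


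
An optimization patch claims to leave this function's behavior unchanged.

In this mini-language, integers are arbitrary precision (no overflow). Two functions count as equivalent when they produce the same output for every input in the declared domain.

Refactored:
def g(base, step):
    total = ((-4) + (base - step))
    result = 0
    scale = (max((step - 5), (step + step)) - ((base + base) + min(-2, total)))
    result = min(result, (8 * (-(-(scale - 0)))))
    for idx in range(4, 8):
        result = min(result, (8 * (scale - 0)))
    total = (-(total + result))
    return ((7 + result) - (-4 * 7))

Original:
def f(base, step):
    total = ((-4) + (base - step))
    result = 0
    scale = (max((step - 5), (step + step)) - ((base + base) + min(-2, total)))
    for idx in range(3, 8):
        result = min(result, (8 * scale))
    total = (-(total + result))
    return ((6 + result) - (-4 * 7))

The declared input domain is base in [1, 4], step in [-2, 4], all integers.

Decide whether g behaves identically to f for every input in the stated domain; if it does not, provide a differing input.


These are not equivalent — on base=1, step=-2 the outputs split (2 vs 3).
f: total=-1, then result=0, then scale=-4, then (idx=3), then result=-32, then (idx=4), then result=-32, then (idx=5), then result=-32, then (idx=6), then result=-32, then (idx=7), then result=-32, then total=33, then returns 2
g: total=-1, then result=0, then scale=-4, then result=-32, then (idx=4), then result=-32, then (idx=5), then result=-32, then (idx=6), then result=-32, then (idx=7), then result=-32, then total=33, then returns 3
verdict: not equivalent; witness: base=1, step=-2


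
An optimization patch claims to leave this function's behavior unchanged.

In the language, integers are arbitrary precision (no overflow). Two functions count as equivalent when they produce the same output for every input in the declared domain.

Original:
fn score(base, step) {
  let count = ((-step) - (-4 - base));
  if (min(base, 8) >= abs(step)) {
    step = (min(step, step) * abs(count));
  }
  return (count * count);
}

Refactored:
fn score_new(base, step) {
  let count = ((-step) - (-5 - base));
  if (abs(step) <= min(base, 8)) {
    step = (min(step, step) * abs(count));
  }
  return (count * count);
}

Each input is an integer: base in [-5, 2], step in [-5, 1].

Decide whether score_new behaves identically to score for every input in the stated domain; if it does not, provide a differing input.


These are not equivalent — on base=-5, step=-5 the outputs split (16 vs 25).
score: count := 4 | (min(base, 8) >= abs(step)): false | result 16
score_new: count := 5 | (abs(step) <= min(base, 8)): false | result 25
verdict: not equivalent; witness: base=-5, step=-5


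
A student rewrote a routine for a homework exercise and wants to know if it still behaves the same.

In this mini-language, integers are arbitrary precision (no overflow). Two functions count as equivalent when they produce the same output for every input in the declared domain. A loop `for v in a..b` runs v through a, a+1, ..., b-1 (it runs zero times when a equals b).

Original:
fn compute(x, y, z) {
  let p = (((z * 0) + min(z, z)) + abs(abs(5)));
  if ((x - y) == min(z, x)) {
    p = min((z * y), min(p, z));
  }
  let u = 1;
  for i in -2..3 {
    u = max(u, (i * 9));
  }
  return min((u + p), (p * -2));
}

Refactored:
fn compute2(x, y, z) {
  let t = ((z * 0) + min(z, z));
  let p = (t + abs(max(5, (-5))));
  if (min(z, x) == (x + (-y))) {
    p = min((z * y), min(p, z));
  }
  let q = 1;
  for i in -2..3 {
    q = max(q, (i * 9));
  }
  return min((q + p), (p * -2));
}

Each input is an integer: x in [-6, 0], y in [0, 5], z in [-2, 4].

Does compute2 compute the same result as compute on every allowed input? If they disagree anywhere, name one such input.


Side by side, the visible changes include: min/max/abs usage differs; and constant usage differs; and statement counts differ; and local variable names differ; and arithmetic usage differs.
Tracing x=-2, y=4, z=3: compute: p becomes 8; next ((x - y) == min(z, x)) evaluates to false; next u becomes 1; next at i=-2:; next u becomes 1; next at i=-1:; next u becomes 1; next at i=0:; next u becomes 1; next at i=1:; next u becomes 9; next at i=2:; next u becomes 18; next final value -16 | compute2: t becomes 3; next p becomes 8; next (min(z, x) == (x + (-y))) evaluates to false; next q becomes 1; next at i=-2:; next q becomes 1; next at i=-1:; next q becomes 1; next at i=0:; next q becomes 1; next at i=1:; next q becomes 9; next at i=2:; next q becomes 18; next final value -16 — matching result -16.
Every one of the 294 inputs gives matching results.
verdict: equivalent


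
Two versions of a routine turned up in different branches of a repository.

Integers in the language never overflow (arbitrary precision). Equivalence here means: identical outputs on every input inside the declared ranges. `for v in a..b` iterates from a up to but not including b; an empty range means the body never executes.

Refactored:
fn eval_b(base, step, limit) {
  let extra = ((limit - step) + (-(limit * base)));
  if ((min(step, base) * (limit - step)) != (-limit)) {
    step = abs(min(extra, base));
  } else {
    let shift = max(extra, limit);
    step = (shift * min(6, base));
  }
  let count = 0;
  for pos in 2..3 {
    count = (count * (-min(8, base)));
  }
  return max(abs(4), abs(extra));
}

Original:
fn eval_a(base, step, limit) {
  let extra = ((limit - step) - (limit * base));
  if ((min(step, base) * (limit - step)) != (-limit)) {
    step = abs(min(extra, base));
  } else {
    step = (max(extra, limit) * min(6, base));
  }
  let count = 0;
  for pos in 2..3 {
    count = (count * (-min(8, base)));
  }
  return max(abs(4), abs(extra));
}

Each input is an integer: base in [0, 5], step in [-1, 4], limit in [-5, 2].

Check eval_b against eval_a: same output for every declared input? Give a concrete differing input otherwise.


The two versions differ — the changes include local variable names differ; also statement counts differ; also arithmetic usage differs.
One worked example (base=2, step=2, limit=-5) — eval_a: extra becomes 3; next ((min(step, base) * (limit - step)) != (-limit)) evaluates to true; next step becomes 2; next count becomes 0; next at pos=2:; next count becomes 0; next final value 4; eval_b: extra becomes 3; next ((min(step, base) * (limit - step)) != (-limit)) evaluates to true; next step becomes 2; next count becomes 0; next at pos=2:; next count becomes 0; next final value 4; agreement on 4.
An exhaustive pass over the 288 declared inputs shows identical outputs.
verdict: equivalent


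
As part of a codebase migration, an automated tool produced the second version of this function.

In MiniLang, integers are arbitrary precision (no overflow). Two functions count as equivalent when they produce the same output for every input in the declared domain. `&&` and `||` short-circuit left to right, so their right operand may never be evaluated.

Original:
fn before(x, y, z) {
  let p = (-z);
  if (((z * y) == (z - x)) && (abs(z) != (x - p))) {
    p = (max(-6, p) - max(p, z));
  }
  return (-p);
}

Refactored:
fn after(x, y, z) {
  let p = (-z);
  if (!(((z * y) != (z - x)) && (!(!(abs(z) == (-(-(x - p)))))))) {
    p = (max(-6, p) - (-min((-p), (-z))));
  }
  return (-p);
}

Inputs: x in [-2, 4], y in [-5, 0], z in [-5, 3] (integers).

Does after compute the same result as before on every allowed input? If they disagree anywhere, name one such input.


At x=-2, y=-5, z=-5: before gives -5, after gives 0.
verdict: not equivalent; witness: x=-2, y=-5, z=-5


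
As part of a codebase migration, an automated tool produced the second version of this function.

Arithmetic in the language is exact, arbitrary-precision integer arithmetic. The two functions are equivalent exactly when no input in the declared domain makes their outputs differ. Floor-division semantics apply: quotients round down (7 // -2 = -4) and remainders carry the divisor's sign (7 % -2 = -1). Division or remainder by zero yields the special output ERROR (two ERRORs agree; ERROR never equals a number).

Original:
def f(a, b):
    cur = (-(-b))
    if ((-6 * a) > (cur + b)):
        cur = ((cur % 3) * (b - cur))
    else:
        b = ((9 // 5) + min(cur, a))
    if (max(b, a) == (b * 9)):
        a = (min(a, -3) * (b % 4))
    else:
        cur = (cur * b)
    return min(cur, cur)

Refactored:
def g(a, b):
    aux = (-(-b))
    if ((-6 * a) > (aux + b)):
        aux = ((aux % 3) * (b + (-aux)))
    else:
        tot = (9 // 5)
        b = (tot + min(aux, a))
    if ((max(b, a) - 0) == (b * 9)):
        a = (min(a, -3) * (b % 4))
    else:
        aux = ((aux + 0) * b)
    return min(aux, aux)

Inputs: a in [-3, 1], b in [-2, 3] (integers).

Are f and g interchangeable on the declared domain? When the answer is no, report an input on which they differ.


Changes here: constant usage differs, plus arithmetic usage differs, plus local variable names differ, plus statement counts differ; the full 30-point sweep finds no disagreement.
verdict: equivalent
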